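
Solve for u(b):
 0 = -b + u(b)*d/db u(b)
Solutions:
 u(b) = -sqrt(C1 + b^2)
 u(b) = sqrt(C1 + b^2)


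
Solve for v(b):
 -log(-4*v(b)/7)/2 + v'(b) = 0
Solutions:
 -2*Integral(1/(log(-_y) - log(7) + 2*log(2)), (_y, v(b))) = C1 - b


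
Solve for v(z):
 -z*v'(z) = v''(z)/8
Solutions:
 v(z) = C1 + C2*erf(2*z)


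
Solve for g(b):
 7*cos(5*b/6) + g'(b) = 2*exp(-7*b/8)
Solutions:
 g(b) = C1 - 42*sin(5*b/6)/5 - 16*exp(-7*b/8)/7


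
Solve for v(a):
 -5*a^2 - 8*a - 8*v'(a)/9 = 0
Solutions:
 v(a) = C1 - 15*a^3/8 - 9*a^2/2


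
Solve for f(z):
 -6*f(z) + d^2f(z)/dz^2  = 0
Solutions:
 f(z) = C1*exp(-sqrt(6)*z) + C2*exp(sqrt(6)*z)


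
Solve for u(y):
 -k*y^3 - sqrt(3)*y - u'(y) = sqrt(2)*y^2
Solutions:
 u(y) = C1 - k*y^4/4 - sqrt(2)*y^3/3 - sqrt(3)*y^2/2


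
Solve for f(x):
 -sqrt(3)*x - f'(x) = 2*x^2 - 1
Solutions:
 f(x) = C1 - 2*x^3/3 - sqrt(3)*x^2/2 + x


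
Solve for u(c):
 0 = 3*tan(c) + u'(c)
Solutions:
 u(c) = C1 + 3*log(cos(c))


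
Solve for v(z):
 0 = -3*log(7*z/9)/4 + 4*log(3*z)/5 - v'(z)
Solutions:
 v(z) = C1 + z*log(z)/20 - 3*z*log(7)/4 - z/20 + 23*z*log(3)/10


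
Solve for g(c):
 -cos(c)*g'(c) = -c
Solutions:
 g(c) = C1 + Integral(c/cos(c), c)


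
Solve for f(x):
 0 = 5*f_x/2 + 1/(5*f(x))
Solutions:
 f(x) = -sqrt(C1 - 4*x)/5
 f(x) = sqrt(C1 - 4*x)/5


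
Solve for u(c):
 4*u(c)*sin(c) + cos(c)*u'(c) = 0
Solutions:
 u(c) = C1*cos(c)^4


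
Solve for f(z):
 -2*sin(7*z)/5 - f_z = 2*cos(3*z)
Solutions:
 f(z) = C1 - 2*sin(3*z)/3 + 2*cos(7*z)/35


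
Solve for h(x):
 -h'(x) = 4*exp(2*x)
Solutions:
 h(x) = C1 - 2*exp(2*x)


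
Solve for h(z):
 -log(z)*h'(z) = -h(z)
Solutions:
 h(z) = C1*exp(li(z))


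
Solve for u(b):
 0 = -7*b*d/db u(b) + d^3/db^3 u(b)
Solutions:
 u(b) = C1 + Integral(C2*airyai(7^(1/3)*b) + C3*airybi(7^(1/3)*b), b)


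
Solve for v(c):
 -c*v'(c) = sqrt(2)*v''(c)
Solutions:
 v(c) = C1 + C2*erf(2^(1/4)*c/2)


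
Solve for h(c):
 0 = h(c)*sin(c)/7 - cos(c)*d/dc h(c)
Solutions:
 h(c) = C1/cos(c)^(1/7)


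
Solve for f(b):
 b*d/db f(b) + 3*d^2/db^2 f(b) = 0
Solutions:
 f(b) = C1 + C2*erf(sqrt(6)*b/6)


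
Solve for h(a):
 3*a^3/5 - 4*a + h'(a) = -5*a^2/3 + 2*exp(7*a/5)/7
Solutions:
 h(a) = C1 - 3*a^4/20 - 5*a^3/9 + 2*a^2 + 10*exp(7*a/5)/49


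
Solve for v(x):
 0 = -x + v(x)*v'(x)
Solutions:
 v(x) = -sqrt(C1 + x^2)
 v(x) = sqrt(C1 + x^2)


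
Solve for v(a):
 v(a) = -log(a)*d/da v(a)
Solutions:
 v(a) = C1*exp(-li(a))


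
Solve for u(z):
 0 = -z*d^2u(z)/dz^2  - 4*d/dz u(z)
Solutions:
 u(z) = C1 + C2/z^3


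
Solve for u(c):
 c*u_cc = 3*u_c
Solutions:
 u(c) = C1 + C2*c^4


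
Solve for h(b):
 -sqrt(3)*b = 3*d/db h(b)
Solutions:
 h(b) = C1 - sqrt(3)*b^2/6


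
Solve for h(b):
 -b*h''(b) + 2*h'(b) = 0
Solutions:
 h(b) = C1 + C2*b^3


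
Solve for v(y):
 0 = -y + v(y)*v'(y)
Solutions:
 v(y) = -sqrt(C1 + y^2)
 v(y) = sqrt(C1 + y^2)


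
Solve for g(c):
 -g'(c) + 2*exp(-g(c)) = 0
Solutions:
 g(c) = log(C1 + 2*c)


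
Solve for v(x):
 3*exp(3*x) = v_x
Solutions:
 v(x) = C1 + exp(3*x)


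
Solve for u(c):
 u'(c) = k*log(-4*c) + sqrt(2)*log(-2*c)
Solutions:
 u(c) = C1 + c*(k + sqrt(2))*log(-c) + c*(-k + 2*k*log(2) - sqrt(2) + sqrt(2)*log(2))


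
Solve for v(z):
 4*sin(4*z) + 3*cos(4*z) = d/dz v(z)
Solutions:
 v(z) = C1 + 3*sin(4*z)/4 - cos(4*z)


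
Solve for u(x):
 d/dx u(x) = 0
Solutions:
 u(x) = C1


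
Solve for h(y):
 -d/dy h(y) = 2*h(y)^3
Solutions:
 h(y) = -sqrt(2)*sqrt(-1/(C1 - 2*y))/2
 h(y) = sqrt(2)*sqrt(-1/(C1 - 2*y))/2


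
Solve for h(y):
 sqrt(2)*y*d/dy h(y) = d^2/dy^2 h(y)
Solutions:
 h(y) = C1 + C2*erfi(2^(3/4)*y/2)


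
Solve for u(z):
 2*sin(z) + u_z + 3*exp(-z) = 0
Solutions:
 u(z) = C1 + 2*cos(z) + 3*exp(-z)


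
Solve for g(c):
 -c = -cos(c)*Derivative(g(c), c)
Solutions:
 g(c) = C1 + Integral(c/cos(c), c)


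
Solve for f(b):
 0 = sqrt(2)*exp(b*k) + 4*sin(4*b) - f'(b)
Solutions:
 f(b) = C1 - cos(4*b) + sqrt(2)*exp(b*k)/k


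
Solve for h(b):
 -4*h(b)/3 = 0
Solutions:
 h(b) = 0


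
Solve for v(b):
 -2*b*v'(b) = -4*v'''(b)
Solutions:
 v(b) = C1 + Integral(C2*airyai(2^(2/3)*b/2) + C3*airybi(2^(2/3)*b/2), b)


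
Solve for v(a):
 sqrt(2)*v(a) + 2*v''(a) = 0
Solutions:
 v(a) = C1*sin(2^(3/4)*a/2) + C2*cos(2^(3/4)*a/2)


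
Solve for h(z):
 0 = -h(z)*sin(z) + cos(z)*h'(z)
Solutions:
 h(z) = C1/cos(z)


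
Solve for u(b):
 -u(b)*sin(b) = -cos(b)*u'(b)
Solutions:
 u(b) = C1/cos(b)


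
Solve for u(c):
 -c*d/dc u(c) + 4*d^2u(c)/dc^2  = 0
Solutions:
 u(c) = C1 + C2*erfi(sqrt(2)*c/4)


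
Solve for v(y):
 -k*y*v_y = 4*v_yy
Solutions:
 v(y) = Piecewise((-sqrt(2)*sqrt(pi)*C1*erf(sqrt(2)*sqrt(k)*y/4)/sqrt(k) - C2, (k > 0) | (k < 0)), (-C1*y - C2, True))


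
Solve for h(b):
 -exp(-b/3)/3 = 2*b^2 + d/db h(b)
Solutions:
 h(b) = C1 - 2*b^3/3 + exp(-b/3)


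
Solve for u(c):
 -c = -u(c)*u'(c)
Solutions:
 u(c) = -sqrt(C1 + c^2)
 u(c) = sqrt(C1 + c^2)


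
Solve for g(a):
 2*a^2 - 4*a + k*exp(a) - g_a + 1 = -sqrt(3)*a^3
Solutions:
 g(a) = C1 + sqrt(3)*a^4/4 + 2*a^3/3 - 2*a^2 + a + k*exp(a)


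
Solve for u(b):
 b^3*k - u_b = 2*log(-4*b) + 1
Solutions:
 u(b) = C1 + b^4*k/4 - 2*b*log(-b) + b*(1 - 4*log(2))


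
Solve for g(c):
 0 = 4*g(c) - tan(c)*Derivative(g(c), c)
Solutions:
 g(c) = C1*sin(c)^4


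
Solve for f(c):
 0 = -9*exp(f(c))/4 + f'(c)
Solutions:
 f(c) = log(-1/(C1 + 9*c)) + 2*log(2)


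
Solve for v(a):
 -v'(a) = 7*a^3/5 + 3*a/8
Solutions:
 v(a) = C1 - 7*a^4/20 - 3*a^2/16


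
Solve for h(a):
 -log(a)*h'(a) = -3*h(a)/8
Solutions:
 h(a) = C1*exp(3*li(a)/8)


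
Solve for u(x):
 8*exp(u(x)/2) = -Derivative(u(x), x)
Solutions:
 u(x) = 2*log(1/(C1 + 8*x)) + 2*log(2)


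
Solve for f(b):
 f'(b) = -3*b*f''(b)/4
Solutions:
 f(b) = C1 + C2/b^(1/3)


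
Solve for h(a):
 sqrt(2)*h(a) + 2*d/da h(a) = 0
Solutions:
 h(a) = C1*exp(-sqrt(2)*a/2)


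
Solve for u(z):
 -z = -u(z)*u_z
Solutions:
 u(z) = -sqrt(C1 + z^2)
 u(z) = sqrt(C1 + z^2)


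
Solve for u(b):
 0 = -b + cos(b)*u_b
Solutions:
 u(b) = C1 + Integral(b/cos(b), b)


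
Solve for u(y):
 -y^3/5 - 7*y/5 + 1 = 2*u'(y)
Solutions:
 u(y) = C1 - y^4/40 - 7*y^2/20 + y/2


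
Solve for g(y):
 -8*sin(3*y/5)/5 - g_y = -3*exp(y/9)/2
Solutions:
 g(y) = C1 + 27*exp(y/9)/2 + 8*cos(3*y/5)/3


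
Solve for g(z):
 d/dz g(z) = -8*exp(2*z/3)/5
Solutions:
 g(z) = C1 - 12*exp(2*z/3)/5


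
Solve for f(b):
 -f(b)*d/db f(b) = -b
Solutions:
 f(b) = -sqrt(C1 + b^2)
 f(b) = sqrt(C1 + b^2)


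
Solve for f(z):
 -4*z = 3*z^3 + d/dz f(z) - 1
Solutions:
 f(z) = C1 - 3*z^4/4 - 2*z^2 + z


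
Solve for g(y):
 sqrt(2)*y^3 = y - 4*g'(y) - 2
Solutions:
 g(y) = C1 - sqrt(2)*y^4/16 + y^2/8 - y/2


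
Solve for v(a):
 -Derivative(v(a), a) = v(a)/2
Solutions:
 v(a) = C1*exp(-a/2)


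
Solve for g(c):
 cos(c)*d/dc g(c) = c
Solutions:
 g(c) = C1 + Integral(c/cos(c), c)


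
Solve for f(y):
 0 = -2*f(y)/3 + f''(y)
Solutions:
 f(y) = C1*exp(-sqrt(6)*y/3) + C2*exp(sqrt(6)*y/3)


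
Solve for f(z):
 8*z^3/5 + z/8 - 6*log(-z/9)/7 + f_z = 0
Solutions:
 f(z) = C1 - 2*z^4/5 - z^2/16 + 6*z*log(-z)/7 + 6*z*(-2*log(3) - 1)/7


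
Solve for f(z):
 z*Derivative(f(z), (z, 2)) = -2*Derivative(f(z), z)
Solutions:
 f(z) = C1 + C2/z


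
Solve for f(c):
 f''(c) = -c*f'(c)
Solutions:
 f(c) = C1 + C2*erf(sqrt(2)*c/2)


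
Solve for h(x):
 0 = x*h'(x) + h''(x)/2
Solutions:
 h(x) = C1 + C2*erf(x)


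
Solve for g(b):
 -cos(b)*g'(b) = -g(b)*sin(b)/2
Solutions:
 g(b) = C1/sqrt(cos(b))


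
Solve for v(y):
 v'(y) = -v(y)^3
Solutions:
 v(y) = -sqrt(2)*sqrt(-1/(C1 - y))/2
 v(y) = sqrt(2)*sqrt(-1/(C1 - y))/2


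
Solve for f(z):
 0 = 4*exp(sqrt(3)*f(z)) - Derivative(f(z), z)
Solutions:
 f(z) = sqrt(3)*(2*log(-1/(C1 + 4*z)) - log(3))/6


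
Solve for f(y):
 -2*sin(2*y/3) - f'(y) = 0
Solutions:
 f(y) = C1 + 3*cos(2*y/3)


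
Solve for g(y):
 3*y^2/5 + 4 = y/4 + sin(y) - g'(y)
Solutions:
 g(y) = C1 - y^3/5 + y^2/8 - 4*y - cos(y)


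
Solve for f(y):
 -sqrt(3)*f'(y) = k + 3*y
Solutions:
 f(y) = C1 - sqrt(3)*k*y/3 - sqrt(3)*y^2/2


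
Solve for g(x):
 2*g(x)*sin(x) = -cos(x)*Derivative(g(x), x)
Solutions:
 g(x) = C1*cos(x)^2


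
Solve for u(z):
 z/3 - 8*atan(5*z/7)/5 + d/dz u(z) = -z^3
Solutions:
 u(z) = C1 - z^4/4 - z^2/6 + 8*z*atan(5*z/7)/5 - 28*log(25*z^2 + 49)/25


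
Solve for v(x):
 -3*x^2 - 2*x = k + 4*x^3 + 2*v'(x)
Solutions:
 v(x) = C1 - k*x/2 - x^4/2 - x^3/2 - x^2/2


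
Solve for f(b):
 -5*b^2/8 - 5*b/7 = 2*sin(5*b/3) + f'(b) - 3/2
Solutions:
 f(b) = C1 - 5*b^3/24 - 5*b^2/14 + 3*b/2 + 6*cos(5*b/3)/5


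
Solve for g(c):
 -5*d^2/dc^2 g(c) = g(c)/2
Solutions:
 g(c) = C1*sin(sqrt(10)*c/10) + C2*cos(sqrt(10)*c/10)


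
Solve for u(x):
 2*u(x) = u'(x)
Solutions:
 u(x) = C1*exp(2*x)


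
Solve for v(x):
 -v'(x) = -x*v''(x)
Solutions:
 v(x) = C1 + C2*x^2


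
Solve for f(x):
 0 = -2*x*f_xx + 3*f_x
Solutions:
 f(x) = C1 + C2*x^(5/2)


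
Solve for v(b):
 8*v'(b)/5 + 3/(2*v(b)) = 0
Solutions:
 v(b) = -sqrt(C1 - 30*b)/4
 v(b) = sqrt(C1 - 30*b)/4


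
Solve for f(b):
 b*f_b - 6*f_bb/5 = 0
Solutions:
 f(b) = C1 + C2*erfi(sqrt(15)*b/6)


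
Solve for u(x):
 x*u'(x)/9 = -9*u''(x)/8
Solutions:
 u(x) = C1 + C2*erf(2*x/9)


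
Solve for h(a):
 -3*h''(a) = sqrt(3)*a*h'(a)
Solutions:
 h(a) = C1 + C2*erf(sqrt(2)*3^(3/4)*a/6)


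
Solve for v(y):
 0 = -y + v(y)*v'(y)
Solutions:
 v(y) = -sqrt(C1 + y^2)
 v(y) = sqrt(C1 + y^2)


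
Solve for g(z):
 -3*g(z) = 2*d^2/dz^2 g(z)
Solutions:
 g(z) = C1*sin(sqrt(6)*z/2) + C2*cos(sqrt(6)*z/2)


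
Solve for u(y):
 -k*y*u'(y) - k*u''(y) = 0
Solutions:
 u(y) = C1 + C2*erf(sqrt(2)*y/2)


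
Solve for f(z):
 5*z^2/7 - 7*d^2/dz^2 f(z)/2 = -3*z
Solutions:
 f(z) = C1 + C2*z + 5*z^4/294 + z^3/7


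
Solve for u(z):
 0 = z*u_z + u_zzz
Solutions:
 u(z) = C1 + Integral(C2*airyai(-z) + C3*airybi(-z), z)


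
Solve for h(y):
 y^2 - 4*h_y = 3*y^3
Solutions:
 h(y) = C1 - 3*y^4/16 + y^3/12


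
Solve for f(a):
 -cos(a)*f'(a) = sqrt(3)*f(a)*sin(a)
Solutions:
 f(a) = C1*cos(a)^(sqrt(3))


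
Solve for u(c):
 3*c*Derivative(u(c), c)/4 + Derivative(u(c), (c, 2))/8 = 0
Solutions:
 u(c) = C1 + C2*erf(sqrt(3)*c)


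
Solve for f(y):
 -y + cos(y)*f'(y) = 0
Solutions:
 f(y) = C1 + Integral(y/cos(y), y)


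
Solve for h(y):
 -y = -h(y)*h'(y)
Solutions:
 h(y) = -sqrt(C1 + y^2)
 h(y) = sqrt(C1 + y^2)


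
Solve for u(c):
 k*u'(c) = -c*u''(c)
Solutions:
 u(c) = C1 + c^(1 - re(k))*(C2*sin(log(c)*Abs(im(k))) + C3*cos(log(c)*im(k)))


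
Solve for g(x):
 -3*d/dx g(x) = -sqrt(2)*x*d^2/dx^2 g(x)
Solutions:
 g(x) = C1 + C2*x^(1 + 3*sqrt(2)/2)


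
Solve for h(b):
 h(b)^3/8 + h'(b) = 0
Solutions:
 h(b) = -2*sqrt(-1/(C1 - b))
 h(b) = 2*sqrt(-1/(C1 - b))


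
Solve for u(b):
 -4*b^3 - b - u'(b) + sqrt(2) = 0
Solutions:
 u(b) = C1 - b^4 - b^2/2 + sqrt(2)*b


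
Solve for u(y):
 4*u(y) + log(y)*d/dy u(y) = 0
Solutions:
 u(y) = C1*exp(-4*li(y))


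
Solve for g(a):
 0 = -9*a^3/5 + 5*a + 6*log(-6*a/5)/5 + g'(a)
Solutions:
 g(a) = C1 + 9*a^4/20 - 5*a^2/2 - 6*a*log(-a)/5 + 6*a*(-log(6) + 1 + log(5))/5


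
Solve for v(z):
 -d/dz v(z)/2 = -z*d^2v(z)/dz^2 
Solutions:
 v(z) = C1 + C2*z^(3/2)


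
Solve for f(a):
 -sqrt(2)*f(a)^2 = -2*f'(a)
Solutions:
 f(a) = -2/(C1 + sqrt(2)*a)


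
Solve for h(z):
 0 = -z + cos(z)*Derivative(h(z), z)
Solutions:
 h(z) = C1 + Integral(z/cos(z), z)


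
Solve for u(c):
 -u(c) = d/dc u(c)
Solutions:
 u(c) = C1*exp(-c)


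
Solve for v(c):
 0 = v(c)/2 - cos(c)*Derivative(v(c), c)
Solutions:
 v(c) = C1*(sin(c) + 1)^(1/4)/(sin(c) - 1)^(1/4)


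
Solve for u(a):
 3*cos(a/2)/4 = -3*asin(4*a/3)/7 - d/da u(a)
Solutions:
 u(a) = C1 - 3*a*asin(4*a/3)/7 - 3*sqrt(9 - 16*a^2)/28 - 3*sin(a/2)/2


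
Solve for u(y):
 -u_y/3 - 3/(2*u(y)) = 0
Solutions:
 u(y) = -sqrt(C1 - 9*y)
 u(y) = sqrt(C1 - 9*y)


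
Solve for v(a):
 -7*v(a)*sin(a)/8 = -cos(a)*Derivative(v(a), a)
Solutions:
 v(a) = C1/cos(a)^(7/8)


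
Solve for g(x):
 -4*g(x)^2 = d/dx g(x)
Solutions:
 g(x) = 1/(C1 + 4*x)


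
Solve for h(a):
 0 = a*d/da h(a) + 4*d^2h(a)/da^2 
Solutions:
 h(a) = C1 + C2*erf(sqrt(2)*a/4)


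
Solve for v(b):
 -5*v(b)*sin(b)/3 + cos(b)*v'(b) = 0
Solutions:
 v(b) = C1/cos(b)^(5/3)


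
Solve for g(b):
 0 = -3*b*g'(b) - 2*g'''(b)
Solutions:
 g(b) = C1 + Integral(C2*airyai(-2^(2/3)*3^(1/3)*b/2) + C3*airybi(-2^(2/3)*3^(1/3)*b/2), b)


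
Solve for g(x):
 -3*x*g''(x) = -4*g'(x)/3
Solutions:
 g(x) = C1 + C2*x^(13/9)


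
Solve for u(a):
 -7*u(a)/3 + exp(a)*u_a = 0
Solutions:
 u(a) = C1*exp(-7*exp(-a)/3)


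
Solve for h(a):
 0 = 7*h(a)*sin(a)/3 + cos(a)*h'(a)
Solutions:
 h(a) = C1*cos(a)^(7/3)


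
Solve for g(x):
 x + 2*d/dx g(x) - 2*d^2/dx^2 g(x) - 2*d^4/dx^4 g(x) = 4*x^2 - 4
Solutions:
 g(x) = C1 + C2*exp(-x*(-2*18^(1/3)/(9 + sqrt(93))^(1/3) + 12^(1/3)*(9 + sqrt(93))^(1/3))/12)*sin(2^(1/3)*3^(1/6)*x*(6/(9 + sqrt(93))^(1/3) + 2^(1/3)*3^(2/3)*(9 + sqrt(93))^(1/3))/12) + C3*exp(-x*(-2*18^(1/3)/(9 + sqrt(93))^(1/3) + 12^(1/3)*(9 + sqrt(93))^(1/3))/12)*cos(2^(1/3)*3^(1/6)*x*(6/(9 + sqrt(93))^(1/3) + 2^(1/3)*3^(2/3)*(9 + sqrt(93))^(1/3))/12) + C4*exp(x*(-2*18^(1/3)/(9 + sqrt(93))^(1/3) + 12^(1/3)*(9 + sqrt(93))^(1/3))/6) + 2*x^3/3 + 7*x^2/4 + 3*x/2


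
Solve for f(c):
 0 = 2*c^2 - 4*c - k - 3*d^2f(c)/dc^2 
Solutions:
 f(c) = C1 + C2*c + c^4/18 - 2*c^3/9 - c^2*k/6


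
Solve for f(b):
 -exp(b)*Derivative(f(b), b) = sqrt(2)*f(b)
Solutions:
 f(b) = C1*exp(sqrt(2)*exp(-b))


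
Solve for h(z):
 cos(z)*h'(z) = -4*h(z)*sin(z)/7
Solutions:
 h(z) = C1*cos(z)^(4/7)


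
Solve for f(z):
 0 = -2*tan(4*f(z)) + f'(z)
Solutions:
 f(z) = -asin(C1*exp(8*z))/4 + pi/4
 f(z) = asin(C1*exp(8*z))/4


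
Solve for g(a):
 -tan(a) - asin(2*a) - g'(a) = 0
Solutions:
 g(a) = C1 - a*asin(2*a) - sqrt(1 - 4*a^2)/2 + log(cos(a))


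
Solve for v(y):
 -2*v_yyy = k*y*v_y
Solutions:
 v(y) = C1 + Integral(C2*airyai(2^(2/3)*y*(-k)^(1/3)/2) + C3*airybi(2^(2/3)*y*(-k)^(1/3)/2), y)


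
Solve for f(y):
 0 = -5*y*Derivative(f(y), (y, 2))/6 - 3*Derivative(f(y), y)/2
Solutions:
 f(y) = C1 + C2/y^(4/5)


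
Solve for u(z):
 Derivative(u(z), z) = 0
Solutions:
 u(z) = C1


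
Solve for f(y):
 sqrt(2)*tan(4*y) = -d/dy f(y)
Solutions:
 f(y) = C1 + sqrt(2)*log(cos(4*y))/4


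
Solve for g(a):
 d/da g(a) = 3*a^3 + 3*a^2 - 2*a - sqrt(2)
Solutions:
 g(a) = C1 + 3*a^4/4 + a^3 - a^2 - sqrt(2)*a


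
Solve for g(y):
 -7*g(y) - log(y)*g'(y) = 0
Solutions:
 g(y) = C1*exp(-7*li(y))


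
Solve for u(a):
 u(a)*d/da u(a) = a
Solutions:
 u(a) = -sqrt(C1 + a^2)
 u(a) = sqrt(C1 + a^2)


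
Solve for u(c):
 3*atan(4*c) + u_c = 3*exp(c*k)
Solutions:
 u(c) = C1 - 3*c*atan(4*c) + 3*Piecewise((exp(c*k)/k, Ne(k, 0)), (c, True)) + 3*log(16*c^2 + 1)/8


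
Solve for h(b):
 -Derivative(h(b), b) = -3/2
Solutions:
 h(b) = C1 + 3*b/2


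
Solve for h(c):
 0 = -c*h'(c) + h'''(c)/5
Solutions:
 h(c) = C1 + Integral(C2*airyai(5^(1/3)*c) + C3*airybi(5^(1/3)*c), c)


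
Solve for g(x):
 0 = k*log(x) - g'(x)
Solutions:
 g(x) = C1 + k*x*log(x) - k*x


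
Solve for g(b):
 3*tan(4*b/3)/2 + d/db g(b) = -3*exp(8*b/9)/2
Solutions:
 g(b) = C1 - 27*exp(8*b/9)/16 + 9*log(cos(4*b/3))/8


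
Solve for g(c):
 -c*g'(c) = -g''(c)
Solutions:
 g(c) = C1 + C2*erfi(sqrt(2)*c/2)


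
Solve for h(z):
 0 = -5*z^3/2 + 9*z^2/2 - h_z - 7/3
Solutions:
 h(z) = C1 - 5*z^4/8 + 3*z^3/2 - 7*z/3


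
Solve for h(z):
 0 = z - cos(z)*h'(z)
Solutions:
 h(z) = C1 + Integral(z/cos(z), z)


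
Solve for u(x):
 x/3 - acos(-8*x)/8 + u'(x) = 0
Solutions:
 u(x) = C1 - x^2/6 + x*acos(-8*x)/8 + sqrt(1 - 64*x^2)/64


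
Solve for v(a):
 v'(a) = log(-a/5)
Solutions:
 v(a) = C1 + a*log(-a) + a*(-log(5) - 1)


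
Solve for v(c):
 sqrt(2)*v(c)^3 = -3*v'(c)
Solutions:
 v(c) = -sqrt(6)*sqrt(-1/(C1 - sqrt(2)*c))/2
 v(c) = sqrt(6)*sqrt(-1/(C1 - sqrt(2)*c))/2


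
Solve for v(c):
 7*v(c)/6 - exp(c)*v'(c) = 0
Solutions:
 v(c) = C1*exp(-7*exp(-c)/6)


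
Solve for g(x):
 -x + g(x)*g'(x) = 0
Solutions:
 g(x) = -sqrt(C1 + x^2)
 g(x) = sqrt(C1 + x^2)


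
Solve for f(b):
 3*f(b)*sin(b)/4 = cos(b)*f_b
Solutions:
 f(b) = C1/cos(b)^(3/4)


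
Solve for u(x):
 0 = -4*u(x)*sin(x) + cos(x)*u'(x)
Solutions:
 u(x) = C1/cos(x)^4


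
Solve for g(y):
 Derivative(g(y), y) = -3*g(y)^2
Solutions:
 g(y) = 1/(C1 + 3*y)


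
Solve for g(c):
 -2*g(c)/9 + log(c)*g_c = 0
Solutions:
 g(c) = C1*exp(2*li(c)/9)


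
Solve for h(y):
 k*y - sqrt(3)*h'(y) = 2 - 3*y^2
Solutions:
 h(y) = C1 + sqrt(3)*k*y^2/6 + sqrt(3)*y^3/3 - 2*sqrt(3)*y/3


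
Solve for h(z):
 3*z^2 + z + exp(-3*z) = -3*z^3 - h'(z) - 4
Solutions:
 h(z) = C1 - 3*z^4/4 - z^3 - z^2/2 - 4*z + exp(-3*z)/3


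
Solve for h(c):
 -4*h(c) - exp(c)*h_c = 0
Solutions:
 h(c) = C1*exp(4*exp(-c))


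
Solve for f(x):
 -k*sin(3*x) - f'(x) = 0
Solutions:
 f(x) = C1 + k*cos(3*x)/3


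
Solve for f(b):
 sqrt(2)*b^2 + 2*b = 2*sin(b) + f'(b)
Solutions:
 f(b) = C1 + sqrt(2)*b^3/3 + b^2 + 2*cos(b)


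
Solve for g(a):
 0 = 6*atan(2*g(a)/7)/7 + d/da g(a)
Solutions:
 Integral(1/atan(2*_y/7), (_y, g(a))) = C1 - 6*a/7


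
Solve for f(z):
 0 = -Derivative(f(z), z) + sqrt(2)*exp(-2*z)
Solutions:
 f(z) = C1 - sqrt(2)*exp(-2*z)/2


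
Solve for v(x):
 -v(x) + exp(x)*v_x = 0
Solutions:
 v(x) = C1*exp(-exp(-x))


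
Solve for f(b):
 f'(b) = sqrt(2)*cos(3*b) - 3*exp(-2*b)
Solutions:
 f(b) = C1 + sqrt(2)*sin(3*b)/3 + 3*exp(-2*b)/2


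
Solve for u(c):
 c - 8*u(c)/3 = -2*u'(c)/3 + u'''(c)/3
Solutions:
 u(c) = C1*exp(6^(1/3)*c*(6^(1/3)/(sqrt(318) + 18)^(1/3) + (sqrt(318) + 18)^(1/3))/6)*sin(2^(1/3)*3^(1/6)*c*(-3^(2/3)*(sqrt(318) + 18)^(1/3) + 3*2^(1/3)/(sqrt(318) + 18)^(1/3))/6) + C2*exp(6^(1/3)*c*(6^(1/3)/(sqrt(318) + 18)^(1/3) + (sqrt(318) + 18)^(1/3))/6)*cos(2^(1/3)*3^(1/6)*c*(-3^(2/3)*(sqrt(318) + 18)^(1/3) + 3*2^(1/3)/(sqrt(318) + 18)^(1/3))/6) + C3*exp(-6^(1/3)*c*(6^(1/3)/(sqrt(318) + 18)^(1/3) + (sqrt(318) + 18)^(1/3))/3) + 3*c/8 + 3/32


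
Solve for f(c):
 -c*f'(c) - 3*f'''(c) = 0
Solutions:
 f(c) = C1 + Integral(C2*airyai(-3^(2/3)*c/3) + C3*airybi(-3^(2/3)*c/3), c)


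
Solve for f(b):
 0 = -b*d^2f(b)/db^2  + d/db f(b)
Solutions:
 f(b) = C1 + C2*b^2


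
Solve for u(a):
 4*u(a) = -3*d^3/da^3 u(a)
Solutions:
 u(a) = C3*exp(-6^(2/3)*a/3) + (C1*sin(2^(2/3)*3^(1/6)*a/2) + C2*cos(2^(2/3)*3^(1/6)*a/2))*exp(6^(2/3)*a/6)


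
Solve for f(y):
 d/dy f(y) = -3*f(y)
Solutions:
 f(y) = C1*exp(-3*y)


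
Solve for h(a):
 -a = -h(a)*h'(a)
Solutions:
 h(a) = -sqrt(C1 + a^2)
 h(a) = sqrt(C1 + a^2)


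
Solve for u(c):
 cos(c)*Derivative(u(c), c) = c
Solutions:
 u(c) = C1 + Integral(c/cos(c), c)


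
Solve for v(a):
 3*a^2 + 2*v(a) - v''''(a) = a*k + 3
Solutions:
 v(a) = C1*exp(-2^(1/4)*a) + C2*exp(2^(1/4)*a) + C3*sin(2^(1/4)*a) + C4*cos(2^(1/4)*a) - 3*a^2/2 + a*k/2 + 3/2


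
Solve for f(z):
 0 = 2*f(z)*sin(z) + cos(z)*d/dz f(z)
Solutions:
 f(z) = C1*cos(z)^2


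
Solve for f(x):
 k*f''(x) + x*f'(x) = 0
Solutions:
 f(x) = C1 + C2*sqrt(k)*erf(sqrt(2)*x*sqrt(1/k)/2)


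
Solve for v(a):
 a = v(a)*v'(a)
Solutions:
 v(a) = -sqrt(C1 + a^2)
 v(a) = sqrt(C1 + a^2)


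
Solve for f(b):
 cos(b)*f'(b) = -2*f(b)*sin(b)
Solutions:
 f(b) = C1*cos(b)^2


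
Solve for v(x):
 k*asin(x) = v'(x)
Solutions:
 v(x) = C1 + k*(x*asin(x) + sqrt(1 - x^2))


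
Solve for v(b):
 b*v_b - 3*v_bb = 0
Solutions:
 v(b) = C1 + C2*erfi(sqrt(6)*b/6)


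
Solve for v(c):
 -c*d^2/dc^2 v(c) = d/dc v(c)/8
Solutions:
 v(c) = C1 + C2*c^(7/8)


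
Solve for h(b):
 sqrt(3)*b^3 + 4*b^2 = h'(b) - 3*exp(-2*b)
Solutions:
 h(b) = C1 + sqrt(3)*b^4/4 + 4*b^3/3 - 3*exp(-2*b)/2


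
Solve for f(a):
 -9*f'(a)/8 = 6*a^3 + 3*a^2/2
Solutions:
 f(a) = C1 - 4*a^4/3 - 4*a^3/9


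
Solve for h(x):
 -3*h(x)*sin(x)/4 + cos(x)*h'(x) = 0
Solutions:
 h(x) = C1/cos(x)^(3/4)


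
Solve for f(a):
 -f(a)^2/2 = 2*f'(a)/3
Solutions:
 f(a) = 4/(C1 + 3*a)


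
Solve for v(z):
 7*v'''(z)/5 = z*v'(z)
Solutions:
 v(z) = C1 + Integral(C2*airyai(5^(1/3)*7^(2/3)*z/7) + C3*airybi(5^(1/3)*7^(2/3)*z/7), z)


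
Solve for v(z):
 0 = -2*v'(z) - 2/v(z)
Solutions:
 v(z) = -sqrt(C1 - 2*z)
 v(z) = sqrt(C1 - 2*z)


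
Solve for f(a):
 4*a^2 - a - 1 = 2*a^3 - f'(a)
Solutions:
 f(a) = C1 + a^4/2 - 4*a^3/3 + a^2/2 + a


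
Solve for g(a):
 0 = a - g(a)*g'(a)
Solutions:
 g(a) = -sqrt(C1 + a^2)
 g(a) = sqrt(C1 + a^2)


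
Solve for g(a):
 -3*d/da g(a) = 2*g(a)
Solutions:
 g(a) = C1*exp(-2*a/3)


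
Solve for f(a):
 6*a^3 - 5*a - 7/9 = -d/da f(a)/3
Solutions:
 f(a) = C1 - 9*a^4/2 + 15*a^2/2 + 7*a/3


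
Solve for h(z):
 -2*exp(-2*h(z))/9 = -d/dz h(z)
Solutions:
 h(z) = log(-sqrt(C1 + 4*z)) - log(3)
 h(z) = log(C1 + 4*z)/2 - log(3)


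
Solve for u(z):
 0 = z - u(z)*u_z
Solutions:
 u(z) = -sqrt(C1 + z^2)
 u(z) = sqrt(C1 + z^2)


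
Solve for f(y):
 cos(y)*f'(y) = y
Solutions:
 f(y) = C1 + Integral(y/cos(y), y)


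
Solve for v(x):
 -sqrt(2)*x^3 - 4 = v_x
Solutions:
 v(x) = C1 - sqrt(2)*x^4/4 - 4*x


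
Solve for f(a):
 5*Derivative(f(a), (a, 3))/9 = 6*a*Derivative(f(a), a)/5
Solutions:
 f(a) = C1 + Integral(C2*airyai(3*10^(1/3)*a/5) + C3*airybi(3*10^(1/3)*a/5), a)


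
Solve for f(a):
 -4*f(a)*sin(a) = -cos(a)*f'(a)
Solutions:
 f(a) = C1/cos(a)^4


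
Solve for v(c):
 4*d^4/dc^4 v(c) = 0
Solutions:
 v(c) = C1 + C2*c + C3*c^2 + C4*c^3


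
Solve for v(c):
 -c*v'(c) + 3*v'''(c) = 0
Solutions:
 v(c) = C1 + Integral(C2*airyai(3^(2/3)*c/3) + C3*airybi(3^(2/3)*c/3), c)


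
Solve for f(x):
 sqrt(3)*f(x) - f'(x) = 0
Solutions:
 f(x) = C1*exp(sqrt(3)*x)


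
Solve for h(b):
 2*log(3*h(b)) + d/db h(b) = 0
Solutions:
 Integral(1/(log(_y) + log(3)), (_y, h(b)))/2 = C1 - b


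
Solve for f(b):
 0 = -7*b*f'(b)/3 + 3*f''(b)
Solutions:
 f(b) = C1 + C2*erfi(sqrt(14)*b/6)


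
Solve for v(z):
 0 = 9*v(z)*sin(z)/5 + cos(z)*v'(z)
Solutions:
 v(z) = C1*cos(z)^(9/5)


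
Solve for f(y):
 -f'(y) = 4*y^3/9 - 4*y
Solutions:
 f(y) = C1 - y^4/9 + 2*y^2


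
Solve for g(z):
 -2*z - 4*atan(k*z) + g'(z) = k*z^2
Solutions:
 g(z) = C1 + k*z^3/3 + z^2 + 4*Piecewise((z*atan(k*z) - log(k^2*z^2 + 1)/(2*k), Ne(k, 0)), (0, True))


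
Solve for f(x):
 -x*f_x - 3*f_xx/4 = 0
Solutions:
 f(x) = C1 + C2*erf(sqrt(6)*x/3)


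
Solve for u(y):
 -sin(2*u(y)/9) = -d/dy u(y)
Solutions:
 -y + 9*log(cos(2*u(y)/9) - 1)/4 - 9*log(cos(2*u(y)/9) + 1)/4 = C1


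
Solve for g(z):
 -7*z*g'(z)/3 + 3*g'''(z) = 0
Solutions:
 g(z) = C1 + Integral(C2*airyai(21^(1/3)*z/3) + C3*airybi(21^(1/3)*z/3), z)


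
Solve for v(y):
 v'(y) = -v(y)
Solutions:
 v(y) = C1*exp(-y)


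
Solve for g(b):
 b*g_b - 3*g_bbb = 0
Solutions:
 g(b) = C1 + Integral(C2*airyai(3^(2/3)*b/3) + C3*airybi(3^(2/3)*b/3), b)


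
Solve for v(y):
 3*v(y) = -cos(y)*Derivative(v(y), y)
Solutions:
 v(y) = C1*(sin(y) - 1)^(3/2)/(sin(y) + 1)^(3/2)


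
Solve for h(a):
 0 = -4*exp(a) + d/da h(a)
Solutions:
 h(a) = C1 + 4*exp(a)


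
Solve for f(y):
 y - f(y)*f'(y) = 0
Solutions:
 f(y) = -sqrt(C1 + y^2)
 f(y) = sqrt(C1 + y^2)


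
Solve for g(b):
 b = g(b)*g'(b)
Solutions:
 g(b) = -sqrt(C1 + b^2)
 g(b) = sqrt(C1 + b^2)


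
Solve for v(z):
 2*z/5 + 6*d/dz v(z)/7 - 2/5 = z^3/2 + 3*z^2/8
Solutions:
 v(z) = C1 + 7*z^4/48 + 7*z^3/48 - 7*z^2/30 + 7*z/15


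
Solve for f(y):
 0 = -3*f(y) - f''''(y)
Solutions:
 f(y) = (C1*sin(sqrt(2)*3^(1/4)*y/2) + C2*cos(sqrt(2)*3^(1/4)*y/2))*exp(-sqrt(2)*3^(1/4)*y/2) + (C3*sin(sqrt(2)*3^(1/4)*y/2) + C4*cos(sqrt(2)*3^(1/4)*y/2))*exp(sqrt(2)*3^(1/4)*y/2)


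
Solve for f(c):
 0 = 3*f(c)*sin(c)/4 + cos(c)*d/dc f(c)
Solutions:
 f(c) = C1*cos(c)^(3/4)


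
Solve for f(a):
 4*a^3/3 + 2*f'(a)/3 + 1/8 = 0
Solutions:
 f(a) = C1 - a^4/2 - 3*a/16


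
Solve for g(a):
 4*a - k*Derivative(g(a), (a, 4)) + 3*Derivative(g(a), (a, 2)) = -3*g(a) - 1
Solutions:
 g(a) = C1*exp(-sqrt(2)*a*sqrt((-sqrt(3)*sqrt(4*k + 3) + 3)/k)/2) + C2*exp(sqrt(2)*a*sqrt((-sqrt(3)*sqrt(4*k + 3) + 3)/k)/2) + C3*exp(-sqrt(2)*a*sqrt((sqrt(3)*sqrt(4*k + 3) + 3)/k)/2) + C4*exp(sqrt(2)*a*sqrt((sqrt(3)*sqrt(4*k + 3) + 3)/k)/2) - 4*a/3 - 1/3


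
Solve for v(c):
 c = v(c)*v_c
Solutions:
 v(c) = -sqrt(C1 + c^2)
 v(c) = sqrt(C1 + c^2)


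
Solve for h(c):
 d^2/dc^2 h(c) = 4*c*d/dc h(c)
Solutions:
 h(c) = C1 + C2*erfi(sqrt(2)*c)


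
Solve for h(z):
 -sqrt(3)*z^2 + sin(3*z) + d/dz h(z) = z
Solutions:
 h(z) = C1 + sqrt(3)*z^3/3 + z^2/2 + cos(3*z)/3


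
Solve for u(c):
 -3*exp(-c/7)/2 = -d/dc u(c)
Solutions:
 u(c) = C1 - 21*exp(-c/7)/2


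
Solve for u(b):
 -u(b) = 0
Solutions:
 u(b) = 0


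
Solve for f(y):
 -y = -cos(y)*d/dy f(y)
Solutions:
 f(y) = C1 + Integral(y/cos(y), y)


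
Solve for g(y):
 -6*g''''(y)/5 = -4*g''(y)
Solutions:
 g(y) = C1 + C2*y + C3*exp(-sqrt(30)*y/3) + C4*exp(sqrt(30)*y/3)


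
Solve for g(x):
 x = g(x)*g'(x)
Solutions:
 g(x) = -sqrt(C1 + x^2)
 g(x) = sqrt(C1 + x^2)


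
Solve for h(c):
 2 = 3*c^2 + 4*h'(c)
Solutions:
 h(c) = C1 - c^3/4 + c/2


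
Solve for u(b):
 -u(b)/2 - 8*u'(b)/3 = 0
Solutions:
 u(b) = C1*exp(-3*b/16)


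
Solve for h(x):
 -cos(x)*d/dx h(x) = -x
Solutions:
 h(x) = C1 + Integral(x/cos(x), x)


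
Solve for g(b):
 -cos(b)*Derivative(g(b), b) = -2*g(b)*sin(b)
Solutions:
 g(b) = C1/cos(b)^2


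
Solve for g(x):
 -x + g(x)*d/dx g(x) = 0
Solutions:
 g(x) = -sqrt(C1 + x^2)
 g(x) = sqrt(C1 + x^2)


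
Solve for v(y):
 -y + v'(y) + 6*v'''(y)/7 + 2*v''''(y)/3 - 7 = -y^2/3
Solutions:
 v(y) = C1 + C2*exp(y*(-12 + 6*6^(2/3)/(7*sqrt(2905) + 379)^(1/3) + 6^(1/3)*(7*sqrt(2905) + 379)^(1/3))/28)*sin(2^(1/3)*3^(1/6)*y*(-3^(2/3)*(7*sqrt(2905) + 379)^(1/3) + 18*2^(1/3)/(7*sqrt(2905) + 379)^(1/3))/28) + C3*exp(y*(-12 + 6*6^(2/3)/(7*sqrt(2905) + 379)^(1/3) + 6^(1/3)*(7*sqrt(2905) + 379)^(1/3))/28)*cos(2^(1/3)*3^(1/6)*y*(-3^(2/3)*(7*sqrt(2905) + 379)^(1/3) + 18*2^(1/3)/(7*sqrt(2905) + 379)^(1/3))/28) + C4*exp(-y*(6*6^(2/3)/(7*sqrt(2905) + 379)^(1/3) + 6 + 6^(1/3)*(7*sqrt(2905) + 379)^(1/3))/14) - y^3/9 + y^2/2 + 53*y/7


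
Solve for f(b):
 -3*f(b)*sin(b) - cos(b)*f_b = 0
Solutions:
 f(b) = C1*cos(b)^3


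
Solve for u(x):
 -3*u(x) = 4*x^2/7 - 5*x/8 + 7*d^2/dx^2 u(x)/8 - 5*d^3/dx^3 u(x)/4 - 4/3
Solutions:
 u(x) = C1*exp(x*(-(180*sqrt(33086) + 32743)^(1/3) - 49/(180*sqrt(33086) + 32743)^(1/3) + 14)/60)*sin(sqrt(3)*x*(-(180*sqrt(33086) + 32743)^(1/3) + 49/(180*sqrt(33086) + 32743)^(1/3))/60) + C2*exp(x*(-(180*sqrt(33086) + 32743)^(1/3) - 49/(180*sqrt(33086) + 32743)^(1/3) + 14)/60)*cos(sqrt(3)*x*(-(180*sqrt(33086) + 32743)^(1/3) + 49/(180*sqrt(33086) + 32743)^(1/3))/60) + C3*exp(x*(49/(180*sqrt(33086) + 32743)^(1/3) + 7 + (180*sqrt(33086) + 32743)^(1/3))/30) - 4*x^2/21 + 5*x/24 + 5/9


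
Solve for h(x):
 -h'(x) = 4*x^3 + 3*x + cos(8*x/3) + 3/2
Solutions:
 h(x) = C1 - x^4 - 3*x^2/2 - 3*x/2 - 3*sin(8*x/3)/8


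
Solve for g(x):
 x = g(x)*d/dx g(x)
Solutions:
 g(x) = -sqrt(C1 + x^2)
 g(x) = sqrt(C1 + x^2)


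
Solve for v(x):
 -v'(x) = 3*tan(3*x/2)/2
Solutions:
 v(x) = C1 + log(cos(3*x/2))


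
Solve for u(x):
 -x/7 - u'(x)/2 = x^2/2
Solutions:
 u(x) = C1 - x^3/3 - x^2/7


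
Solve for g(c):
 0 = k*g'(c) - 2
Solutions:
 g(c) = C1 + 2*c/k


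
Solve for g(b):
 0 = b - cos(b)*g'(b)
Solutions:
 g(b) = C1 + Integral(b/cos(b), b)


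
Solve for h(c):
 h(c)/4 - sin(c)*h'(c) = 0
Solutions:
 h(c) = C1*(cos(c) - 1)^(1/8)/(cos(c) + 1)^(1/8)


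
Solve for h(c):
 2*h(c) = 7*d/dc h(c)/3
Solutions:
 h(c) = C1*exp(6*c/7)


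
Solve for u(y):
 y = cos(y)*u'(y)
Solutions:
 u(y) = C1 + Integral(y/cos(y), y)


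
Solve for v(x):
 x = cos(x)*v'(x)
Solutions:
 v(x) = C1 + Integral(x/cos(x), x)


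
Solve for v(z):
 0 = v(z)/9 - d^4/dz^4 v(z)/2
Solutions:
 v(z) = C1*exp(-2^(1/4)*sqrt(3)*z/3) + C2*exp(2^(1/4)*sqrt(3)*z/3) + C3*sin(2^(1/4)*sqrt(3)*z/3) + C4*cos(2^(1/4)*sqrt(3)*z/3)


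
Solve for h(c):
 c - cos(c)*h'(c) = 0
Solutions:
 h(c) = C1 + Integral(c/cos(c), c)


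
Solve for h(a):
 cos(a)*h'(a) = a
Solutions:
 h(a) = C1 + Integral(a/cos(a), a)


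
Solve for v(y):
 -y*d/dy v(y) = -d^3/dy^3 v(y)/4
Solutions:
 v(y) = C1 + Integral(C2*airyai(2^(2/3)*y) + C3*airybi(2^(2/3)*y), y)


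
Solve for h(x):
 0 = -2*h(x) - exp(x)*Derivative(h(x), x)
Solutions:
 h(x) = C1*exp(2*exp(-x))


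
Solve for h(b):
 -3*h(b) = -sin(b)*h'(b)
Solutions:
 h(b) = C1*(cos(b) - 1)^(3/2)/(cos(b) + 1)^(3/2)


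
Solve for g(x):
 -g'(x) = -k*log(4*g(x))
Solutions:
 Integral(1/(log(_y) + 2*log(2)), (_y, g(x))) = C1 + k*x


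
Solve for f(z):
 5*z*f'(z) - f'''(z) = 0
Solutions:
 f(z) = C1 + Integral(C2*airyai(5^(1/3)*z) + C3*airybi(5^(1/3)*z), z)


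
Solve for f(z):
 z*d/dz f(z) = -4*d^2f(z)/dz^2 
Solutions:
 f(z) = C1 + C2*erf(sqrt(2)*z/4)


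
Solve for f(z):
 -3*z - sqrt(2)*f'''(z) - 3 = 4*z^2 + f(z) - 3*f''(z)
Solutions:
 f(z) = -4*z^2 - 3*z + (C1 + C2/sqrt(exp(sqrt(6)*z)) + C3*sqrt(exp(sqrt(6)*z)))*exp(sqrt(2)*z/2) - 27


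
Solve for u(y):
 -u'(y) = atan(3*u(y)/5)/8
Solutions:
 Integral(1/atan(3*_y/5), (_y, u(y))) = C1 - y/8


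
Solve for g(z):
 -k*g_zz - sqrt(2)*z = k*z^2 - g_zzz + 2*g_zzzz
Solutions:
 g(z) = C1 + C2*z + C3*exp(z*(1 - sqrt(1 - 8*k))/4) + C4*exp(z*(sqrt(1 - 8*k) + 1)/4) - z^4/12 + z^3*(-2 - sqrt(2))/(6*k) + z^2*(2 - 1/k - sqrt(2)/(2*k))/k


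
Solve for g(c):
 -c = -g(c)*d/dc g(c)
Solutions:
 g(c) = -sqrt(C1 + c^2)
 g(c) = sqrt(C1 + c^2)


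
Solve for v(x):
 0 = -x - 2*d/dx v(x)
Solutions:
 v(x) = C1 - x^2/4


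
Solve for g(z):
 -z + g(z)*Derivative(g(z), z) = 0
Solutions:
 g(z) = -sqrt(C1 + z^2)
 g(z) = sqrt(C1 + z^2)


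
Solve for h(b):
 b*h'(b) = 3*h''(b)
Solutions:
 h(b) = C1 + C2*erfi(sqrt(6)*b/6)


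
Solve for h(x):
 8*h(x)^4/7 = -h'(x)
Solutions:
 h(x) = 7^(1/3)*(1/(C1 + 24*x))^(1/3)
 h(x) = 7^(1/3)*(-3^(2/3) - 3*3^(1/6)*I)*(1/(C1 + 8*x))^(1/3)/6
 h(x) = 7^(1/3)*(-3^(2/3) + 3*3^(1/6)*I)*(1/(C1 + 8*x))^(1/3)/6


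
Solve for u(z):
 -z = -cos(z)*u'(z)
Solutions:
 u(z) = C1 + Integral(z/cos(z), z)


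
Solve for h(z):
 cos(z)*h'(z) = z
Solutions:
 h(z) = C1 + Integral(z/cos(z), z)


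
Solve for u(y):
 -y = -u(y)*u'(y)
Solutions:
 u(y) = -sqrt(C1 + y^2)
 u(y) = sqrt(C1 + y^2)


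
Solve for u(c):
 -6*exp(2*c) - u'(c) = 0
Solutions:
 u(c) = C1 - 3*exp(2*c)


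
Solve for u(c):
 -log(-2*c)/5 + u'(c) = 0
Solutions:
 u(c) = C1 + c*log(-c)/5 + c*(-1 + log(2))/5


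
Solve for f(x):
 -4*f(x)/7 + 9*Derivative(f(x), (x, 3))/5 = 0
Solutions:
 f(x) = C3*exp(2940^(1/3)*x/21) + (C1*sin(3^(5/6)*980^(1/3)*x/42) + C2*cos(3^(5/6)*980^(1/3)*x/42))*exp(-2940^(1/3)*x/42)


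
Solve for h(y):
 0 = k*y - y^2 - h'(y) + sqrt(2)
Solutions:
 h(y) = C1 + k*y^2/2 - y^3/3 + sqrt(2)*y


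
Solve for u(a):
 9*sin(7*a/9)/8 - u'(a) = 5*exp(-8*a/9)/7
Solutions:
 u(a) = C1 - 81*cos(7*a/9)/56 + 45*exp(-8*a/9)/56


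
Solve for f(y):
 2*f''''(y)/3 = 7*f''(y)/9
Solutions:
 f(y) = C1 + C2*y + C3*exp(-sqrt(42)*y/6) + C4*exp(sqrt(42)*y/6)


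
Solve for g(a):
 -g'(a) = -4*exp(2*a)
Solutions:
 g(a) = C1 + 2*exp(2*a)


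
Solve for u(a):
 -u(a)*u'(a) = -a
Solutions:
 u(a) = -sqrt(C1 + a^2)
 u(a) = sqrt(C1 + a^2)


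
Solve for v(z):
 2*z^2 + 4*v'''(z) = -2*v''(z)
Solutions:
 v(z) = C1 + C2*z + C3*exp(-z/2) - z^4/12 + 2*z^3/3 - 4*z^2


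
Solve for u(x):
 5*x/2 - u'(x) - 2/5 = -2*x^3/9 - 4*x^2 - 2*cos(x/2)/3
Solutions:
 u(x) = C1 + x^4/18 + 4*x^3/3 + 5*x^2/4 - 2*x/5 + 4*sin(x/2)/3


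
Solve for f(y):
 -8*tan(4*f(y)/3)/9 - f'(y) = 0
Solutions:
 f(y) = -3*asin(C1*exp(-32*y/27))/4 + 3*pi/4
 f(y) = 3*asin(C1*exp(-32*y/27))/4


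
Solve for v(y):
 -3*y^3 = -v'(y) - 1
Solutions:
 v(y) = C1 + 3*y^4/4 - y


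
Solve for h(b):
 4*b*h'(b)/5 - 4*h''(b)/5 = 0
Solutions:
 h(b) = C1 + C2*erfi(sqrt(2)*b/2)


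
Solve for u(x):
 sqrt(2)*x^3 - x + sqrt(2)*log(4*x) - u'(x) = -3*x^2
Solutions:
 u(x) = C1 + sqrt(2)*x^4/4 + x^3 - x^2/2 + sqrt(2)*x*log(x) - sqrt(2)*x + 2*sqrt(2)*x*log(2)


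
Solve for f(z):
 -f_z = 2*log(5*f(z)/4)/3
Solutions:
 -3*Integral(1/(-log(_y) - log(5) + 2*log(2)), (_y, f(z)))/2 = C1 - z


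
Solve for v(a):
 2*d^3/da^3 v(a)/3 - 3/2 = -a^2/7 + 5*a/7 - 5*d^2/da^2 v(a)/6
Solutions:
 v(a) = C1 + C2*a + C3*exp(-5*a/4) - a^4/70 + 33*a^3/175 + 783*a^2/1750


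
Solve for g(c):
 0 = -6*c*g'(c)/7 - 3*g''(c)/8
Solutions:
 g(c) = C1 + C2*erf(2*sqrt(14)*c/7)


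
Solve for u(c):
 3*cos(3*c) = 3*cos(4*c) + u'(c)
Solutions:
 u(c) = C1 + sin(3*c) - 3*sin(4*c)/4


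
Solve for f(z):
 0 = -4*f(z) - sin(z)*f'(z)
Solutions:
 f(z) = C1*(cos(z)^2 + 2*cos(z) + 1)/(cos(z)^2 - 2*cos(z) + 1)


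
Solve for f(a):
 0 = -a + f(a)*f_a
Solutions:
 f(a) = -sqrt(C1 + a^2)
 f(a) = sqrt(C1 + a^2)


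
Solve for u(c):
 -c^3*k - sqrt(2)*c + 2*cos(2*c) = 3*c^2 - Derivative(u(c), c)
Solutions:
 u(c) = C1 + c^4*k/4 + c^3 + sqrt(2)*c^2/2 - sin(2*c)


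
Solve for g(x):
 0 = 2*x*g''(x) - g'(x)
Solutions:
 g(x) = C1 + C2*x^(3/2)


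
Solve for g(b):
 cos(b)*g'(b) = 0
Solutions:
 g(b) = C1


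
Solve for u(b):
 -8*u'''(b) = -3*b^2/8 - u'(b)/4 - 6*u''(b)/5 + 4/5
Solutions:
 u(b) = C1 + C2*exp(b*(3 - sqrt(59))/40) + C3*exp(b*(3 + sqrt(59))/40) - b^3/2 + 36*b^2/5 - 4048*b/25


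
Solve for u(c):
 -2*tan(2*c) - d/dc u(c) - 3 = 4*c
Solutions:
 u(c) = C1 - 2*c^2 - 3*c + log(cos(2*c))


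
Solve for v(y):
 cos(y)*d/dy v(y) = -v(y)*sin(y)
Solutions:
 v(y) = C1*cos(y)


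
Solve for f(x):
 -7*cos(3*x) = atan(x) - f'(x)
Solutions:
 f(x) = C1 + x*atan(x) - log(x^2 + 1)/2 + 7*sin(3*x)/3


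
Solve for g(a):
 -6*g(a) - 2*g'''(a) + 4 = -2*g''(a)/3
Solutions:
 g(a) = C1*exp(a*(2*2^(1/3)/(27*sqrt(6549) + 2185)^(1/3) + 4 + 2^(2/3)*(27*sqrt(6549) + 2185)^(1/3))/36)*sin(2^(1/3)*sqrt(3)*a*(-2^(1/3)*(27*sqrt(6549) + 2185)^(1/3) + 2/(27*sqrt(6549) + 2185)^(1/3))/36) + C2*exp(a*(2*2^(1/3)/(27*sqrt(6549) + 2185)^(1/3) + 4 + 2^(2/3)*(27*sqrt(6549) + 2185)^(1/3))/36)*cos(2^(1/3)*sqrt(3)*a*(-2^(1/3)*(27*sqrt(6549) + 2185)^(1/3) + 2/(27*sqrt(6549) + 2185)^(1/3))/36) + C3*exp(a*(-2^(2/3)*(27*sqrt(6549) + 2185)^(1/3) - 2*2^(1/3)/(27*sqrt(6549) + 2185)^(1/3) + 2)/18) + 2/3


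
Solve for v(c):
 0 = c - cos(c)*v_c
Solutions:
 v(c) = C1 + Integral(c/cos(c), c)


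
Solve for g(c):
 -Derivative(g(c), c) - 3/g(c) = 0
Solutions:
 g(c) = -sqrt(C1 - 6*c)
 g(c) = sqrt(C1 - 6*c)


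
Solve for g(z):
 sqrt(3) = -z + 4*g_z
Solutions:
 g(z) = C1 + z^2/8 + sqrt(3)*z/4


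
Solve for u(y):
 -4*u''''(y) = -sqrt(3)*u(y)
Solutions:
 u(y) = C1*exp(-sqrt(2)*3^(1/8)*y/2) + C2*exp(sqrt(2)*3^(1/8)*y/2) + C3*sin(sqrt(2)*3^(1/8)*y/2) + C4*cos(sqrt(2)*3^(1/8)*y/2)


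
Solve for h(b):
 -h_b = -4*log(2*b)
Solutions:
 h(b) = C1 + 4*b*log(b) - 4*b + b*log(16)


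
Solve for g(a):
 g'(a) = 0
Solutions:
 g(a) = C1


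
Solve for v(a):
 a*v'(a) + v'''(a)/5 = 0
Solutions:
 v(a) = C1 + Integral(C2*airyai(-5^(1/3)*a) + C3*airybi(-5^(1/3)*a), a)


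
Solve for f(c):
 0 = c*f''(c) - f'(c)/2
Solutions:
 f(c) = C1 + C2*c^(3/2)


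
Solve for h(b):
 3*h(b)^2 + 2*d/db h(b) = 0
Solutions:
 h(b) = 2/(C1 + 3*b)


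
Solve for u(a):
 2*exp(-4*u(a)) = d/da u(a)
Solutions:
 u(a) = log(-I*(C1 + 8*a)^(1/4))
 u(a) = log(I*(C1 + 8*a)^(1/4))
 u(a) = log(-(C1 + 8*a)^(1/4))
 u(a) = log(C1 + 8*a)/4


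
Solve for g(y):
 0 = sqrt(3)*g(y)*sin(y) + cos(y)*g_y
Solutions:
 g(y) = C1*cos(y)^(sqrt(3))


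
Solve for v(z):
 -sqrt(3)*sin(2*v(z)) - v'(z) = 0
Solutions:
 v(z) = pi - acos((-C1 - exp(4*sqrt(3)*z))/(C1 - exp(4*sqrt(3)*z)))/2
 v(z) = acos((-C1 - exp(4*sqrt(3)*z))/(C1 - exp(4*sqrt(3)*z)))/2


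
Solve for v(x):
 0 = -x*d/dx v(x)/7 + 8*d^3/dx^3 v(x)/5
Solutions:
 v(x) = C1 + Integral(C2*airyai(5^(1/3)*7^(2/3)*x/14) + C3*airybi(5^(1/3)*7^(2/3)*x/14), x)


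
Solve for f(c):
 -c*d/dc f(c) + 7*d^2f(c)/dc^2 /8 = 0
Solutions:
 f(c) = C1 + C2*erfi(2*sqrt(7)*c/7)


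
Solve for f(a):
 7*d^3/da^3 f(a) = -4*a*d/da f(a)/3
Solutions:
 f(a) = C1 + Integral(C2*airyai(-42^(2/3)*a/21) + C3*airybi(-42^(2/3)*a/21), a)


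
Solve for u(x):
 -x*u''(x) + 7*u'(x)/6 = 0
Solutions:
 u(x) = C1 + C2*x^(13/6)


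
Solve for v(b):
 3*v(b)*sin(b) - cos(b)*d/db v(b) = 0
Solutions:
 v(b) = C1/cos(b)^3


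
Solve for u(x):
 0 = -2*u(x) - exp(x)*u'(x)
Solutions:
 u(x) = C1*exp(2*exp(-x))


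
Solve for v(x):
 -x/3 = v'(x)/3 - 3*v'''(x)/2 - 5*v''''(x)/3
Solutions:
 v(x) = C1 + C2*exp(-x*(9/(10*sqrt(46) + 73)^(1/3) + (10*sqrt(46) + 73)^(1/3) + 6)/20)*sin(sqrt(3)*x*(-(10*sqrt(46) + 73)^(1/3) + 9/(10*sqrt(46) + 73)^(1/3))/20) + C3*exp(-x*(9/(10*sqrt(46) + 73)^(1/3) + (10*sqrt(46) + 73)^(1/3) + 6)/20)*cos(sqrt(3)*x*(-(10*sqrt(46) + 73)^(1/3) + 9/(10*sqrt(46) + 73)^(1/3))/20) + C4*exp(x*(-3 + 9/(10*sqrt(46) + 73)^(1/3) + (10*sqrt(46) + 73)^(1/3))/10) - x^2/2


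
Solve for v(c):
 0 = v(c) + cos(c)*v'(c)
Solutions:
 v(c) = C1*sqrt(sin(c) - 1)/sqrt(sin(c) + 1)


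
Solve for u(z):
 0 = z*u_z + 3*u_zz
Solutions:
 u(z) = C1 + C2*erf(sqrt(6)*z/6)


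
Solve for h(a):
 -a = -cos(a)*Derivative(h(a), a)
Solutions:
 h(a) = C1 + Integral(a/cos(a), a)


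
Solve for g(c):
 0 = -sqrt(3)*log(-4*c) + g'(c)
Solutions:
 g(c) = C1 + sqrt(3)*c*log(-c) + sqrt(3)*c*(-1 + 2*log(2))


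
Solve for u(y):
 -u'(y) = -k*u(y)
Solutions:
 u(y) = C1*exp(k*y)


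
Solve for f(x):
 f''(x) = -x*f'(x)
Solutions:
 f(x) = C1 + C2*erf(sqrt(2)*x/2)


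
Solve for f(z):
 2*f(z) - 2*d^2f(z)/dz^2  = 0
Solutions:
 f(z) = C1*exp(-z) + C2*exp(z)


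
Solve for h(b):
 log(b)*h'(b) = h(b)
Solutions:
 h(b) = C1*exp(li(b))


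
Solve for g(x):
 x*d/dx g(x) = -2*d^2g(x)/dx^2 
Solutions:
 g(x) = C1 + C2*erf(x/2)


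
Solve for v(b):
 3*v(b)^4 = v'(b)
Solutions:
 v(b) = (-1/(C1 + 9*b))^(1/3)
 v(b) = (-1/(C1 + 3*b))^(1/3)*(-3^(2/3) - 3*3^(1/6)*I)/6
 v(b) = (-1/(C1 + 3*b))^(1/3)*(-3^(2/3) + 3*3^(1/6)*I)/6


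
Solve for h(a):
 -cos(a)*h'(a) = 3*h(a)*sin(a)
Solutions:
 h(a) = C1*cos(a)^3


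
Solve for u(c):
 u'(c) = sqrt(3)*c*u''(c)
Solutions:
 u(c) = C1 + C2*c^(sqrt(3)/3 + 1)


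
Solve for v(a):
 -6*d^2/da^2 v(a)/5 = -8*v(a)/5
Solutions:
 v(a) = C1*exp(-2*sqrt(3)*a/3) + C2*exp(2*sqrt(3)*a/3)


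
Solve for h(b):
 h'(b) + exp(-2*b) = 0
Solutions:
 h(b) = C1 + exp(-2*b)/2


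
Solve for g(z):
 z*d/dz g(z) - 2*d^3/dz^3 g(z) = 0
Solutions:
 g(z) = C1 + Integral(C2*airyai(2^(2/3)*z/2) + C3*airybi(2^(2/3)*z/2), z)
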